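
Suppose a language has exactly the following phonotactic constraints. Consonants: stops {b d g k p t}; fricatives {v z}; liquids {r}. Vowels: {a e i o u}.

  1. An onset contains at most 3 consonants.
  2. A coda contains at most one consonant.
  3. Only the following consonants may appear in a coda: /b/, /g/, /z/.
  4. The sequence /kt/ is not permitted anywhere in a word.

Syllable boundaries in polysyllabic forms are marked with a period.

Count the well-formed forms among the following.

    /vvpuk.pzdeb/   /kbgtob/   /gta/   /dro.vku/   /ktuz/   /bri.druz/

/vvpuk.pzdeb/ — violates constraint 3: syllable 1 coda contains /k/, which is not a licensed coda consonant → ill-formed
/kbgtob/ — violates constraint 1: syllable 1 onset /kbgt/ has 4 consonants (> 3) → ill-formed
/gta/ — σ1 onset /gt/ (2C), coda /∅/ ok → well-formed
/dro.vku/ — σ1 onset /dr/ (2C), coda /∅/ ok; σ2 onset /vk/ (2C), coda /∅/ ok → well-formed
/ktuz/ — violates constraint 4: contains banned sequence /kt/ → ill-formed
/bri.druz/ — σ1 onset /br/ (2C), coda /∅/ ok; σ2 onset /dr/ (2C), coda /z/ ok → well-formed
Well-formed: /gta/, /dro.vku/, /bri.druz/ → 3.

3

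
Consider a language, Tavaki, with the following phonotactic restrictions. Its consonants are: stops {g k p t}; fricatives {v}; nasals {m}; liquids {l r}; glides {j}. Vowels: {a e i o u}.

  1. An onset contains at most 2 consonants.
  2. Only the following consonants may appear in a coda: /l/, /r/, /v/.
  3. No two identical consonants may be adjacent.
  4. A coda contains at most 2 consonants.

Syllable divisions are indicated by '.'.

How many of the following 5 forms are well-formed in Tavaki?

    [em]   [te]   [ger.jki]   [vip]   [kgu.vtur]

3

[em] — violates constraint 2: syllable 1 coda contains /m/, which is not a licensed coda consonant → ill-formed
[te] — σ1 onset /t/, coda /∅/ ok → well-formed
[ger.jki] — σ1 onset /g/, coda /r/ ok; σ2 onset /jk/ (2C), coda /∅/ ok → well-formed
[vip] — violates constraint 2: syllable 1 coda contains /p/, which is not a licensed coda consonant → ill-formed
[kgu.vtur] — σ1 onset /kg/ (2C), coda /∅/ ok; σ2 onset /vt/ (2C), coda /r/ ok → well-formed
Well-formed: [te], [ger.jki], [kgu.vtur] → 3.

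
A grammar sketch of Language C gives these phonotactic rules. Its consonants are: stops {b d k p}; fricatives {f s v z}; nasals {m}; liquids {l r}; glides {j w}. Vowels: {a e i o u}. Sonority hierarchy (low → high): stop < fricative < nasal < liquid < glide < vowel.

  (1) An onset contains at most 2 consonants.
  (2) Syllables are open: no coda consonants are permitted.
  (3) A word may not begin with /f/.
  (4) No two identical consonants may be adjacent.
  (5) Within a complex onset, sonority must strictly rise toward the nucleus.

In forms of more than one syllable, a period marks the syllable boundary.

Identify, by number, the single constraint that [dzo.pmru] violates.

1

[dzo.pmru]: syllable 2 onset /pmr/ has 3 consonants (> 2).
This is a violation of constraint 1: "An onset contains at most 2 consonants."
The remaining constraints (2, 3, 4, 5) are satisfied.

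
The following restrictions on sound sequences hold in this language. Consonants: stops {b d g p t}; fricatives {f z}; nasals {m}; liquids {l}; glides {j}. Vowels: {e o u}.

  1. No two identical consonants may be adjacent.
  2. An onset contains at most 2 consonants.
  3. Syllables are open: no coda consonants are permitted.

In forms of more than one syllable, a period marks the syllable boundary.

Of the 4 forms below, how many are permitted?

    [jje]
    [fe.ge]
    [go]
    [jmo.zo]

3

[jje] — violates constraint 1: adjacent identical consonants /jj/ → not permitted
[fe.ge] — σ1 onset /f/, coda /∅/ ok; σ2 onset /g/, coda /∅/ ok → permitted
[go] — σ1 onset /g/, coda /∅/ ok → permitted
[jmo.zo] — σ1 onset /jm/ (2C), coda /∅/ ok; σ2 onset /z/, coda /∅/ ok → permitted
Permitted: [fe.ge], [go], [jmo.zo] → 3.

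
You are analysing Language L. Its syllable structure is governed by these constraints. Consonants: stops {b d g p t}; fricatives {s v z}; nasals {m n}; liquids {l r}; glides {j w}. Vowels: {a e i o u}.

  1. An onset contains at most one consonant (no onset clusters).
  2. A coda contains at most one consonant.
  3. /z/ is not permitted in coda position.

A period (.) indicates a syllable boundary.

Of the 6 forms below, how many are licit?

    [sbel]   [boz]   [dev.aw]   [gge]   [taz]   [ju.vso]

[sbel] — violates constraint 1: syllable 1 onset /sb/ has 2 consonants (> 1) → illicit
[boz] — violates constraint 3: syllable 1 coda contains /z/ → illicit
[dev.aw] — σ1 onset /d/, coda /v/ ok; σ2 onset /∅/, coda /w/ ok → licit
[gge] — violates constraint 1: syllable 1 onset /gg/ has 2 consonants (> 1) → illicit
[taz] — violates constraint 3: syllable 1 coda contains /z/ → illicit
[ju.vso] — violates constraint 1: syllable 2 onset /vs/ has 2 consonants (> 1) → illicit
Licit: [dev.aw] → 1.

1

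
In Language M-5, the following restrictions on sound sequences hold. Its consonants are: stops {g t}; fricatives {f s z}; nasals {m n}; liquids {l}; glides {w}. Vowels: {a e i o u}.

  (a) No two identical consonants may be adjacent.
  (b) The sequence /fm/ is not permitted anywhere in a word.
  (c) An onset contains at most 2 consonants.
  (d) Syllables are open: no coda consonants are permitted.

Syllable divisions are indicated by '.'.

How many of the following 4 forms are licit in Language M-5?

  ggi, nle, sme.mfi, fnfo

ggi — violates constraint (a): adjacent identical consonants /gg/ → illicit
nle — σ1 onset /nl/ (2C), coda /∅/ ok → licit
sme.mfi — σ1 onset /sm/ (2C), coda /∅/ ok; σ2 onset /mf/ (2C), coda /∅/ ok → licit
fnfo — violates constraint (c): syllable 1 onset /fnf/ has 3 consonants (> 2) → illicit
Licit: nle, sme.mfi → 2.

2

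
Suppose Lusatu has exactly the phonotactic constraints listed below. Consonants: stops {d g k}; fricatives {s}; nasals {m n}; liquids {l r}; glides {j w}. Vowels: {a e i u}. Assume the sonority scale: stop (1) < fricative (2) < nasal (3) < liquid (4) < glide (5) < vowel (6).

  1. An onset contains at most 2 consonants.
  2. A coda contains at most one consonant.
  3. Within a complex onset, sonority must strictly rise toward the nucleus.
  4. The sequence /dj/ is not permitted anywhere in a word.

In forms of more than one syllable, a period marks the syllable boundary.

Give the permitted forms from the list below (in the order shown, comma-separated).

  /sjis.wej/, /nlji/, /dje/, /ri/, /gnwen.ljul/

/sjis.wej/ — σ1 onset /sj/ (2→5 rises), coda /s/ ok; σ2 onset /w/, coda /j/ ok → permitted
/nlji/ — violates constraint 1: syllable 1 onset /nlj/ has 3 consonants (> 2) → not permitted
/dje/ — violates constraint 4: contains banned sequence /dj/ → not permitted
/ri/ — σ1 onset /r/, coda /∅/ ok → permitted
/gnwen.ljul/ — violates constraint 1: syllable 1 onset /gnw/ has 3 consonants (> 2) → not permitted

/sjis.wej/, /ri/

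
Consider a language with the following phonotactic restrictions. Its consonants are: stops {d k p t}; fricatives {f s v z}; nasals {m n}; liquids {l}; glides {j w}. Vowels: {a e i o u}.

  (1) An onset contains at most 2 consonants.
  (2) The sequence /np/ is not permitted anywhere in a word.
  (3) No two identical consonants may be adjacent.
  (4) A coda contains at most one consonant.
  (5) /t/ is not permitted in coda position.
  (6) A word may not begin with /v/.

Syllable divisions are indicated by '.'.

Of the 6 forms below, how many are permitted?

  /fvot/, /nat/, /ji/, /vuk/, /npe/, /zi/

2

/fvot/ — violates constraint 5: syllable 1 coda contains /t/ → not permitted
/nat/ — violates constraint 5: syllable 1 coda contains /t/ → not permitted
/ji/ — σ1 onset /j/, coda /∅/ ok → permitted
/vuk/ — violates constraint 6: word begins with /v/ → not permitted
/npe/ — violates constraint 2: contains banned sequence /np/ → not permitted
/zi/ — σ1 onset /z/, coda /∅/ ok → permitted
Permitted: /ji/, /zi/ → 2.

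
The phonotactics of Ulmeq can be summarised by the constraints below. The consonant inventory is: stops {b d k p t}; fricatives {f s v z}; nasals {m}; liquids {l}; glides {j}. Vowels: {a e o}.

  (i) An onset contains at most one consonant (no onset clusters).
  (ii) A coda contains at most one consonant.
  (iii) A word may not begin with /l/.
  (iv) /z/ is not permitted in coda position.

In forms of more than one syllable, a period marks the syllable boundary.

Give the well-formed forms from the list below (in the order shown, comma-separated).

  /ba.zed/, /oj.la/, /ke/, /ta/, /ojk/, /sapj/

/ba.zed/, /oj.la/, /ke/, /ta/

/ba.zed/ — σ1 onset /b/, coda /∅/ ok; σ2 onset /z/, coda /d/ ok → well-formed
/oj.la/ — σ1 onset /∅/, coda /j/ ok; σ2 onset /l/, coda /∅/ ok → well-formed
/ke/ — σ1 onset /k/, coda /∅/ ok → well-formed
/ta/ — σ1 onset /t/, coda /∅/ ok → well-formed
/ojk/ — violates constraint (ii): syllable 1 coda /jk/ has 2 consonants (> 1) → ill-formed
/sapj/ — violates constraint (ii): syllable 1 coda /pj/ has 2 consonants (> 1) → ill-formed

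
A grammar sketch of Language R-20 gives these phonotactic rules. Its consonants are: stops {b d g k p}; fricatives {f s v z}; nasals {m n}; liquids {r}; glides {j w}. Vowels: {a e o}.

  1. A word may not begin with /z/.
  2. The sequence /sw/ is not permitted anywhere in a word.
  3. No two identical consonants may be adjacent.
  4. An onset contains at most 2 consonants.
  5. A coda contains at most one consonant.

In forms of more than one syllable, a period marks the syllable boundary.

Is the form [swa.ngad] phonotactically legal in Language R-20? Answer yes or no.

no

[swa.ngad] — violates constraint 2: contains banned sequence /sw/ → phonotactically illegal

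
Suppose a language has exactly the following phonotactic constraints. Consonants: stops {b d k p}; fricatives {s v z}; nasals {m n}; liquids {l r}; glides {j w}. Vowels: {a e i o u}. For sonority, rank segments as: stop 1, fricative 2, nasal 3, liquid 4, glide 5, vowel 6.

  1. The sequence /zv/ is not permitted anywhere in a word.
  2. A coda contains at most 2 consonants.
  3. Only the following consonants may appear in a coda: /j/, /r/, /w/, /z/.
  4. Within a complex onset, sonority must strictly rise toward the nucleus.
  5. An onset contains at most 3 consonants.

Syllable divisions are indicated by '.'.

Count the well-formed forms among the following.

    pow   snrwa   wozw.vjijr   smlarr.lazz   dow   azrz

4

pow — σ1 onset /p/, coda /w/ ok → well-formed
snrwa — violates constraint 5: syllable 1 onset /snrw/ has 4 consonants (> 3) → ill-formed
wozw.vjijr — σ1 onset /w/, coda /zw/ (2C) ok; σ2 onset /vj/ (2→5 rises), coda /jr/ (2C) ok → well-formed
smlarr.lazz — σ1 onset /sml/ (2→3→4 rises), coda /rr/ (2C) ok; σ2 onset /l/, coda /zz/ (2C) ok → well-formed
dow — σ1 onset /d/, coda /w/ ok → well-formed
azrz — violates constraint 2: syllable 1 coda /zrz/ has 3 consonants (> 2) → ill-formed
Well-formed: pow, wozw.vjijr, smlarr.lazz, dow → 4.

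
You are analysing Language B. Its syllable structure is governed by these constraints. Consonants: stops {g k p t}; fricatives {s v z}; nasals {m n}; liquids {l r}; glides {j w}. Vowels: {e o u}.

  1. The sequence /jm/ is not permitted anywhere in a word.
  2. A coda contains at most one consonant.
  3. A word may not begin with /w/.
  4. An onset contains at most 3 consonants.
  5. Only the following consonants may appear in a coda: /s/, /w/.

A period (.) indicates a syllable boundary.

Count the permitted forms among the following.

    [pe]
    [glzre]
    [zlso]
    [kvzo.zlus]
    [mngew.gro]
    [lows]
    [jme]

4

[pe] — σ1 onset /p/, coda /∅/ ok → permitted
[glzre] — violates constraint 4: syllable 1 onset /glzr/ has 4 consonants (> 3) → not permitted
[zlso] — σ1 onset /zls/ (3C), coda /∅/ ok → permitted
[kvzo.zlus] — σ1 onset /kvz/ (3C), coda /∅/ ok; σ2 onset /zl/ (2C), coda /s/ ok → permitted
[mngew.gro] — σ1 onset /mng/ (3C), coda /w/ ok; σ2 onset /gr/ (2C), coda /∅/ ok → permitted
[lows] — violates constraint 2: syllable 1 coda /ws/ has 2 consonants (> 1) → not permitted
[jme] — violates constraint 1: contains banned sequence /jm/ → not permitted
Permitted: [pe], [zlso], [kvzo.zlus], [mngew.gro] → 4.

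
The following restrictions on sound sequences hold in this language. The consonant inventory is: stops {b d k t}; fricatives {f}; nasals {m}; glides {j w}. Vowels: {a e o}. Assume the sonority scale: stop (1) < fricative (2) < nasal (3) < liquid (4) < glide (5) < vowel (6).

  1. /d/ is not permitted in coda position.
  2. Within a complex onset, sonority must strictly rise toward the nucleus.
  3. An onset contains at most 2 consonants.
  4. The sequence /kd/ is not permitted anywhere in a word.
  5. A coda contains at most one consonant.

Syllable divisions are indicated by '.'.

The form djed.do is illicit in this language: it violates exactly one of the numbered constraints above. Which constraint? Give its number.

djed.do: syllable 1 coda contains /d/.
This is a violation of constraint 1: "/d/ is not permitted in coda position."
The remaining constraints (2, 3, 4, 5) are satisfied.

1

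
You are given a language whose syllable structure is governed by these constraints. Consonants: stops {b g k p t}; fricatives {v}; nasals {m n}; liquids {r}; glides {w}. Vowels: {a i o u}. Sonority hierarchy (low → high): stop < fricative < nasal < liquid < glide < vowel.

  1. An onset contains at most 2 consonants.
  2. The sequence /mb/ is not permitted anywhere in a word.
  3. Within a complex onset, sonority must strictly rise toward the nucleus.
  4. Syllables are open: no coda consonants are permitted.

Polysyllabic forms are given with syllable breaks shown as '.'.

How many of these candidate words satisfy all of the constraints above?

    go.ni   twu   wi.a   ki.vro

go.ni — σ1 onset /g/, coda /∅/ ok; σ2 onset /n/, coda /∅/ ok → permitted
twu — σ1 onset /tw/ (1→5 rises), coda /∅/ ok → permitted
wi.a — σ1 onset /w/, coda /∅/ ok; σ2 onset /∅/, coda /∅/ ok → permitted
ki.vro — σ1 onset /k/, coda /∅/ ok; σ2 onset /vr/ (2→4 rises), coda /∅/ ok → permitted
Permitted: go.ni, twu, wi.a, ki.vro → 4.

4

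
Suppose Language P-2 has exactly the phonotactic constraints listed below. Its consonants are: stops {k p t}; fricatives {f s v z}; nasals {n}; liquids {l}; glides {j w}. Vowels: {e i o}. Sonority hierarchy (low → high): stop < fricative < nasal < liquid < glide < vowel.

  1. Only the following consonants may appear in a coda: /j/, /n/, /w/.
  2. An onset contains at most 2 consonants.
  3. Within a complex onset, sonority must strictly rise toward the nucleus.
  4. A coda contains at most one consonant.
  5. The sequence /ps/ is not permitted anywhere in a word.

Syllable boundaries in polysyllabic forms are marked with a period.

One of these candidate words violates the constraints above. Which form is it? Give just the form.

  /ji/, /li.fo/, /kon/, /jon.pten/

/jon.pten/

/ji/ — σ1 onset /j/, coda /∅/ ok → licit
/li.fo/ — σ1 onset /l/, coda /∅/ ok; σ2 onset /f/, coda /∅/ ok → licit
/kon/ — σ1 onset /k/, coda /n/ ok → licit
/jon.pten/ — violates constraint 3: syllable 2 onset /pt/: /p/ (stop, 1) → /t/ (stop, 1) does not rise → illicit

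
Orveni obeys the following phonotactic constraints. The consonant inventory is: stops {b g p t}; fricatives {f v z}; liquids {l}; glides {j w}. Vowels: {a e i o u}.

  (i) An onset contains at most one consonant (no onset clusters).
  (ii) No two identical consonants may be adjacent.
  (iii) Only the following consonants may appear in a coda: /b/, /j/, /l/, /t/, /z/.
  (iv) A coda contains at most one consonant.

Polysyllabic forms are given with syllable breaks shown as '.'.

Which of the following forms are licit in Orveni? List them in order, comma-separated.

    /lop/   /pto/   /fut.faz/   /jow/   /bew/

/fut.faz/

/lop/ — violates constraint (iii): syllable 1 coda contains /p/, which is not a licensed coda consonant → illicit
/pto/ — violates constraint (i): syllable 1 onset /pt/ has 2 consonants (> 1) → illicit
/fut.faz/ — σ1 onset /f/, coda /t/ ok; σ2 onset /f/, coda /z/ ok → licit
/jow/ — violates constraint (iii): syllable 1 coda contains /w/, which is not a licensed coda consonant → illicit
/bew/ — violates constraint (iii): syllable 1 coda contains /w/, which is not a licensed coda consonant → illicit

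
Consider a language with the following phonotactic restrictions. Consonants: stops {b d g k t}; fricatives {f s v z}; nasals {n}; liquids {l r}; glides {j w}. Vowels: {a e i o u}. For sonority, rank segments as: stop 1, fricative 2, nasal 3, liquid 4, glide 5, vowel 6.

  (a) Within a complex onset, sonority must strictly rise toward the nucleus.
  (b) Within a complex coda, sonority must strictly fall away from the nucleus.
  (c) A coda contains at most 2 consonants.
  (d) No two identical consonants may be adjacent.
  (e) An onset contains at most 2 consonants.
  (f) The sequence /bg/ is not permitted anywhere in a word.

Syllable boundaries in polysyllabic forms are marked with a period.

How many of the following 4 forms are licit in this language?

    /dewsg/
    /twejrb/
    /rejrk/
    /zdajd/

0

/dewsg/ — violates constraint (c): syllable 1 coda /wsg/ has 3 consonants (> 2) → illicit
/twejrb/ — violates constraint (c): syllable 1 coda /jrb/ has 3 consonants (> 2) → illicit
/rejrk/ — violates constraint (c): syllable 1 coda /jrk/ has 3 consonants (> 2) → illicit
/zdajd/ — violates constraint (a): syllable 1 onset /zd/: /z/ (fricative, 2) → /d/ (stop, 1) does not rise → illicit
No form is licit → 0.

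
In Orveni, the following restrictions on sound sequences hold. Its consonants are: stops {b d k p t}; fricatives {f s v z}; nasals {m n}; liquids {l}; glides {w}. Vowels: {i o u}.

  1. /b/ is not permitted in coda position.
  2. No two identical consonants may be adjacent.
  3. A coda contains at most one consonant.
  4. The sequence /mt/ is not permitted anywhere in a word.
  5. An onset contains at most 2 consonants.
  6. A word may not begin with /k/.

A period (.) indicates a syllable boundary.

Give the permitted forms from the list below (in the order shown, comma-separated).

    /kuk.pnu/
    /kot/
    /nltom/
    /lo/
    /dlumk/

/lo/

/kuk.pnu/ — violates constraint 6: word begins with /k/ → not permitted
/kot/ — violates constraint 6: word begins with /k/ → not permitted
/nltom/ — violates constraint 5: syllable 1 onset /nlt/ has 3 consonants (> 2) → not permitted
/lo/ — σ1 onset /l/, coda /∅/ ok → permitted
/dlumk/ — violates constraint 3: syllable 1 coda /mk/ has 2 consonants (> 1) → not permitted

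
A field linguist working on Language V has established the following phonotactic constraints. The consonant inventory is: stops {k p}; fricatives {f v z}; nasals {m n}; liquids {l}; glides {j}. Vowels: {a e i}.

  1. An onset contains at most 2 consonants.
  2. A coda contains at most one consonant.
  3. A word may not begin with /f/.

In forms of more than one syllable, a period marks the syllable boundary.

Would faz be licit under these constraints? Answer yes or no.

faz — violates constraint 3: word begins with /f/ → illicit

no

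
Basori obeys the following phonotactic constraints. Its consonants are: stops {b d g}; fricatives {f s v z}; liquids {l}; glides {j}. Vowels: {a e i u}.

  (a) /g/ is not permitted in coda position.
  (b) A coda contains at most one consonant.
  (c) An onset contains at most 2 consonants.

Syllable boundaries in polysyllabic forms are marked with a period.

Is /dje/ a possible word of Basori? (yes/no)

yes

/dje/ — σ1 onset /dj/ (2C), coda /∅/ ok → phonotactically legal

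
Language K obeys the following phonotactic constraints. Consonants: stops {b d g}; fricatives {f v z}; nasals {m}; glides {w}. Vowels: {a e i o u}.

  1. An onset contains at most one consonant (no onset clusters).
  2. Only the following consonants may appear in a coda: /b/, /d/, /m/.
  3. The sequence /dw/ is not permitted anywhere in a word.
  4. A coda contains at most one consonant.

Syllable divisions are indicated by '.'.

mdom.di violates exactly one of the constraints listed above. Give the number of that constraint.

mdom.di: syllable 1 onset /md/ has 2 consonants (> 1).
This is a violation of constraint 1: "An onset contains at most one consonant (no onset clusters)."
The remaining constraints (2, 3, 4) are satisfied.

1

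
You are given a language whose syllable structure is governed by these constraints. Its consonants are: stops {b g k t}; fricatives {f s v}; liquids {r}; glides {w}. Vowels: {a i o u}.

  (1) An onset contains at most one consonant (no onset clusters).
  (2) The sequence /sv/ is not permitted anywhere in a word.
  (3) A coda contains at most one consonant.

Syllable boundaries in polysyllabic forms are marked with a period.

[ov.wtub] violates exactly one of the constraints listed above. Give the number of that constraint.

1

[ov.wtub]: syllable 2 onset /wt/ has 2 consonants (> 1).
This is a violation of constraint 1: "An onset contains at most one consonant (no onset clusters)."
The remaining constraints (2, 3) are satisfied.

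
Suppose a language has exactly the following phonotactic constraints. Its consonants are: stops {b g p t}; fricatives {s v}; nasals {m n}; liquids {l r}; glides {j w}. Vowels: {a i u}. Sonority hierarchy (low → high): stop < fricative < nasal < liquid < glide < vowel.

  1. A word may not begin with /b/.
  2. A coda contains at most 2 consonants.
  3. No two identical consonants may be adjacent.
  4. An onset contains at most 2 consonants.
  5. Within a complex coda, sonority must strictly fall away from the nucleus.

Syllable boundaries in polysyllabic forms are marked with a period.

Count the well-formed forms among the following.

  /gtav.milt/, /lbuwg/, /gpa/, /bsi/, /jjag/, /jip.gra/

4

/gtav.milt/ — σ1 onset /gt/ (2C), coda /v/ ok; σ2 onset /m/, coda /lt/ (4→1 falls) ok → well-formed
/lbuwg/ — σ1 onset /lb/ (2C), coda /wg/ (5→1 falls) ok → well-formed
/gpa/ — σ1 onset /gp/ (2C), coda /∅/ ok → well-formed
/bsi/ — violates constraint 1: word begins with /b/ → ill-formed
/jjag/ — violates constraint 3: adjacent identical consonants /jj/ → ill-formed
/jip.gra/ — σ1 onset /j/, coda /p/ ok; σ2 onset /gr/ (2C), coda /∅/ ok → well-formed
Well-formed: /gtav.milt/, /lbuwg/, /gpa/, /jip.gra/ → 4.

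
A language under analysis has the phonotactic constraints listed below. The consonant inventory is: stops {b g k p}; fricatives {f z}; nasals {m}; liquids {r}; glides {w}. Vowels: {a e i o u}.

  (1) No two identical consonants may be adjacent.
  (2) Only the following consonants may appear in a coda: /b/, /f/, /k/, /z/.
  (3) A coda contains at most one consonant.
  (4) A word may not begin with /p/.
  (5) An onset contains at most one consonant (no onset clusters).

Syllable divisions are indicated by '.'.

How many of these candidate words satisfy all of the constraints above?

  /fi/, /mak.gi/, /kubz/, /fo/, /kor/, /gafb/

/fi/ — σ1 onset /f/, coda /∅/ ok → licit
/mak.gi/ — σ1 onset /m/, coda /k/ ok; σ2 onset /g/, coda /∅/ ok → licit
/kubz/ — violates constraint 3: syllable 1 coda /bz/ has 2 consonants (> 1) → illicit
/fo/ — σ1 onset /f/, coda /∅/ ok → licit
/kor/ — violates constraint 2: syllable 1 coda contains /r/, which is not a licensed coda consonant → illicit
/gafb/ — violates constraint 3: syllable 1 coda /fb/ has 2 consonants (> 1) → illicit
Licit: /fi/, /mak.gi/, /fo/ → 3.

3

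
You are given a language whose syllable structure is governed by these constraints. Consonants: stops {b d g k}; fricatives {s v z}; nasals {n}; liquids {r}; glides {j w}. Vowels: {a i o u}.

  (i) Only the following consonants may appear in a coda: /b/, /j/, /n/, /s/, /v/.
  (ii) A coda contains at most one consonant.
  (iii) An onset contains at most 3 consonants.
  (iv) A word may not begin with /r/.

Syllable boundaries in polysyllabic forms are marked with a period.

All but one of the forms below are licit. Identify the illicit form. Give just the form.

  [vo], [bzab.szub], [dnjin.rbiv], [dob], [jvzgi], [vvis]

[jvzgi]

[vo] — σ1 onset /v/, coda /∅/ ok → licit
[bzab.szub] — σ1 onset /bz/ (2C), coda /b/ ok; σ2 onset /sz/ (2C), coda /b/ ok → licit
[dnjin.rbiv] — σ1 onset /dnj/ (3C), coda /n/ ok; σ2 onset /rb/ (2C), coda /v/ ok → licit
[dob] — σ1 onset /d/, coda /b/ ok → licit
[jvzgi] — violates constraint (iii): syllable 1 onset /jvzg/ has 4 consonants (> 3) → illicit
[vvis] — σ1 onset /vv/ (2C), coda /s/ ok → licit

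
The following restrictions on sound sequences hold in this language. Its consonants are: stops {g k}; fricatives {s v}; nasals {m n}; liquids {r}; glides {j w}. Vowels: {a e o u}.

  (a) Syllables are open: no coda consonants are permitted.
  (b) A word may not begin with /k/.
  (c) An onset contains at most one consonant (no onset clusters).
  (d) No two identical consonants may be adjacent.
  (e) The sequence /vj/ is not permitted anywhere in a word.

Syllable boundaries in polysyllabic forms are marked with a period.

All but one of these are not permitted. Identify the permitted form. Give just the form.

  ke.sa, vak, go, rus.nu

go

ke.sa — violates constraint (b): word begins with /k/ → not permitted
vak — violates constraint (a): syllable 1 coda /k/ has 1 consonant (> 0) → not permitted
go — σ1 onset /g/, coda /∅/ ok → permitted
rus.nu — violates constraint (a): syllable 1 coda /s/ has 1 consonant (> 0) → not permitted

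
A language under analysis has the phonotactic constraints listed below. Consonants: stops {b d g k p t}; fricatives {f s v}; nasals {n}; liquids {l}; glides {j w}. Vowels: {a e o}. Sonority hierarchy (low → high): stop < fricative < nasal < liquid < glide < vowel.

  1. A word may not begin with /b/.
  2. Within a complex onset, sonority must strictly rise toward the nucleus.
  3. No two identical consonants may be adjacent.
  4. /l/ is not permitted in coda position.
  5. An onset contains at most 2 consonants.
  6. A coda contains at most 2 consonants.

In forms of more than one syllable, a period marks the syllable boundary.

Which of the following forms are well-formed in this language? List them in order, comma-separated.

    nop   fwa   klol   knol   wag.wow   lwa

nop, fwa, wag.wow, lwa

nop — σ1 onset /n/, coda /p/ ok → well-formed
fwa — σ1 onset /fw/ (2→5 rises), coda /∅/ ok → well-formed
klol — violates constraint 4: syllable 1 coda contains /l/ → ill-formed
knol — violates constraint 4: syllable 1 coda contains /l/ → ill-formed
wag.wow — σ1 onset /w/, coda /g/ ok; σ2 onset /w/, coda /w/ ok → well-formed
lwa — σ1 onset /lw/ (4→5 rises), coda /∅/ ok → well-formed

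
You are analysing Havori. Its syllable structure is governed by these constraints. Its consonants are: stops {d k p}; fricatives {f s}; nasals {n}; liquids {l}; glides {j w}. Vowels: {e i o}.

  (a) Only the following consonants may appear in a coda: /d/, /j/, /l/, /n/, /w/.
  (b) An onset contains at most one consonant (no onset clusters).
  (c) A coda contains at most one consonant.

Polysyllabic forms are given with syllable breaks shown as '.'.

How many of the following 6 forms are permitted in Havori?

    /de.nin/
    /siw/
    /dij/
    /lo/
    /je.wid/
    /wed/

6

/de.nin/ — σ1 onset /d/, coda /∅/ ok; σ2 onset /n/, coda /n/ ok → permitted
/siw/ — σ1 onset /s/, coda /w/ ok → permitted
/dij/ — σ1 onset /d/, coda /j/ ok → permitted
/lo/ — σ1 onset /l/, coda /∅/ ok → permitted
/je.wid/ — σ1 onset /j/, coda /∅/ ok; σ2 onset /w/, coda /d/ ok → permitted
/wed/ — σ1 onset /w/, coda /d/ ok → permitted
Permitted: /de.nin/, /siw/, /dij/, /lo/, /je.wid/, /wed/ → 6.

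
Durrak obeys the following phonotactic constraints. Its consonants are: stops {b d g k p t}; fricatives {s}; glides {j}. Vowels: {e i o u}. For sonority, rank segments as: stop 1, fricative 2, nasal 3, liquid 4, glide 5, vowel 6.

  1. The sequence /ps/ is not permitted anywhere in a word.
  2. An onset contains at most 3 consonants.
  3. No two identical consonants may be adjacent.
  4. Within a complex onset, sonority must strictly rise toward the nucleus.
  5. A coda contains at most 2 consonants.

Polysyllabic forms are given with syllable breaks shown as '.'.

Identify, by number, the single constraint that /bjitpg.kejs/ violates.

5

/bjitpg.kejs/: syllable 1 coda /tpg/ has 3 consonants (> 2).
This is a violation of constraint 5: "A coda contains at most 2 consonants."
The remaining constraints (1, 2, 3, 4) are satisfied.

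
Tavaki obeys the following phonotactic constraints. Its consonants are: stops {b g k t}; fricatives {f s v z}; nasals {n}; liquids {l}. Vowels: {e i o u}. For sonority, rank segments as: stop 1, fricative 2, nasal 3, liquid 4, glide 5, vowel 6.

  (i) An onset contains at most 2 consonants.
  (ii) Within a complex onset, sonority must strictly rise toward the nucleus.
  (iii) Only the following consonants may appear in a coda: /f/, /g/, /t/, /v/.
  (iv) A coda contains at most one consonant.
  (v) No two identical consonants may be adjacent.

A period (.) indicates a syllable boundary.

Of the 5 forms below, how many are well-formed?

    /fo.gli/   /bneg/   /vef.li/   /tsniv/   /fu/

/fo.gli/ — σ1 onset /f/, coda /∅/ ok; σ2 onset /gl/ (1→4 rises), coda /∅/ ok → well-formed
/bneg/ — σ1 onset /bn/ (1→3 rises), coda /g/ ok → well-formed
/vef.li/ — σ1 onset /v/, coda /f/ ok; σ2 onset /l/, coda /∅/ ok → well-formed
/tsniv/ — violates constraint (i): syllable 1 onset /tsn/ has 3 consonants (> 2) → ill-formed
/fu/ — σ1 onset /f/, coda /∅/ ok → well-formed
Well-formed: /fo.gli/, /bneg/, /vef.li/, /fu/ → 4.

4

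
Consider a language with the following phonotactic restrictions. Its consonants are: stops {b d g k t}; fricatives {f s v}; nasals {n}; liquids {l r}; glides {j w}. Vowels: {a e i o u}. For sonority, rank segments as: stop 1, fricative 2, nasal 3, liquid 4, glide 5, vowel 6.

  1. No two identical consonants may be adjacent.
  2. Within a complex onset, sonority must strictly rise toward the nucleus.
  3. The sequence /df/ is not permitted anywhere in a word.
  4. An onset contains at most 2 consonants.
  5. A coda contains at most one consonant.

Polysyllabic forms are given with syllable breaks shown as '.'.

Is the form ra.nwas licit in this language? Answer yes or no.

ra.nwas — σ1 onset /r/, coda /∅/ ok; σ2 onset /nw/ (3→5 rises), coda /s/ ok → licit

yes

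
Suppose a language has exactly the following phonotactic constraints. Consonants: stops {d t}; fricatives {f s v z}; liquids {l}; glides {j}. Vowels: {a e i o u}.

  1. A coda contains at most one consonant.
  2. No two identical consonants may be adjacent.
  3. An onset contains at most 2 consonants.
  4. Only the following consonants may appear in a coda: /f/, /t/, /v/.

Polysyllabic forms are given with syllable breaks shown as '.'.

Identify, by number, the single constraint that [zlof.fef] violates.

[zlof.fef]: adjacent identical consonants /ff/.
This is a violation of constraint 2: "No two identical consonants may be adjacent."
The remaining constraints (1, 3, 4) are satisfied.

2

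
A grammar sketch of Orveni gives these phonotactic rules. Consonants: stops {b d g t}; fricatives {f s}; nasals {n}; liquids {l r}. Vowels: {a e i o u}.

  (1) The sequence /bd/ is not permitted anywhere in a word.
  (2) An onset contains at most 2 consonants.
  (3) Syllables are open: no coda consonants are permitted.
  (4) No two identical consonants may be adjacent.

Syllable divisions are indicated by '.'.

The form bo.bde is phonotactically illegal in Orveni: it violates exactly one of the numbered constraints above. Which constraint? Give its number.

1

bo.bde: contains banned sequence /bd/.
This is a violation of constraint 1: "The sequence /bd/ is not permitted anywhere in a word."
The remaining constraints (2, 3, 4) are satisfied.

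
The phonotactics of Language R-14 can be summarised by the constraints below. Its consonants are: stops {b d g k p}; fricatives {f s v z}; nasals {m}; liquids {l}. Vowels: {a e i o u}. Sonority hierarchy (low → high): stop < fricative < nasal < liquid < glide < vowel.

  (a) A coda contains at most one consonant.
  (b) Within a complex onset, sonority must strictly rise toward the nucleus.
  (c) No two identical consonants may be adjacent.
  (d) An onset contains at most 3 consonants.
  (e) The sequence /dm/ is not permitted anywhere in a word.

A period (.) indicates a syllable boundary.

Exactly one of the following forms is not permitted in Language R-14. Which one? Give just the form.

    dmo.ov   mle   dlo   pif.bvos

dmo.ov — violates constraint (e): contains banned sequence /dm/ → not permitted
mle — σ1 onset /ml/ (3→4 rises), coda /∅/ ok → permitted
dlo — σ1 onset /dl/ (1→4 rises), coda /∅/ ok → permitted
pif.bvos — σ1 onset /p/, coda /f/ ok; σ2 onset /bv/ (1→2 rises), coda /s/ ok → permitted

dmo.ov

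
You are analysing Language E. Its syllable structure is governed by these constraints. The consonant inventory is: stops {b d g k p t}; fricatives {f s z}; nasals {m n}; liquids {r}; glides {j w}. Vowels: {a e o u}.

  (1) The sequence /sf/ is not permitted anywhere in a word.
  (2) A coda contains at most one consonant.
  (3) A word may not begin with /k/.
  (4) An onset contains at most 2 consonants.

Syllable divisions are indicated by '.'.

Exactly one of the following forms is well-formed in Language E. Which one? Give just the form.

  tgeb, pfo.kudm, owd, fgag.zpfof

tgeb — σ1 onset /tg/ (2C), coda /b/ ok → well-formed
pfo.kudm — violates constraint 2: syllable 2 coda /dm/ has 2 consonants (> 1) → ill-formed
owd — violates constraint 2: syllable 1 coda /wd/ has 2 consonants (> 1) → ill-formed
fgag.zpfof — violates constraint 4: syllable 2 onset /zpf/ has 3 consonants (> 2) → ill-formed

tgeb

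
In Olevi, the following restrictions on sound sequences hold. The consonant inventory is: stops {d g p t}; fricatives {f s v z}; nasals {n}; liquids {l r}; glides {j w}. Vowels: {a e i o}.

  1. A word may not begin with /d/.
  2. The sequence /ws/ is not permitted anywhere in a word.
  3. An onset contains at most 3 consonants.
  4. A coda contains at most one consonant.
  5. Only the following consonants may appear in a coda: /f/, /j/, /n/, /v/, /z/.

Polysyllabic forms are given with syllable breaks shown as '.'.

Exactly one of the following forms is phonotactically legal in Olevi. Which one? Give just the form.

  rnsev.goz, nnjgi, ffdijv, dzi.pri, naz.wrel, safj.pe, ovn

rnsev.goz

rnsev.goz — σ1 onset /rns/ (3C), coda /v/ ok; σ2 onset /g/, coda /z/ ok → phonotactically legal
nnjgi — violates constraint 3: syllable 1 onset /nnjg/ has 4 consonants (> 3) → phonotactically illegal
ffdijv — violates constraint 4: syllable 1 coda /jv/ has 2 consonants (> 1) → phonotactically illegal
dzi.pri — violates constraint 1: word begins with /d/ → phonotactically illegal
naz.wrel — violates constraint 5: syllable 2 coda contains /l/, which is not a licensed coda consonant → phonotactically illegal
safj.pe — violates constraint 4: syllable 1 coda /fj/ has 2 consonants (> 1) → phonotactically illegal
ovn — violates constraint 4: syllable 1 coda /vn/ has 2 consonants (> 1) → phonotactically illegal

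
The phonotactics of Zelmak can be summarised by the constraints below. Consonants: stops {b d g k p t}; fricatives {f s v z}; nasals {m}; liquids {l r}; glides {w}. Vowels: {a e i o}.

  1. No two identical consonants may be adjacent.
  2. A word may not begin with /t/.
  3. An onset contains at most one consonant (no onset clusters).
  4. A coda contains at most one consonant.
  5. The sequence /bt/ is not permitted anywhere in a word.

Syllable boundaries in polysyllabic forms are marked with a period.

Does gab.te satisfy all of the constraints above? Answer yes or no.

no

gab.te — violates constraint 5: contains banned sequence /bt/ → phonotactically illegal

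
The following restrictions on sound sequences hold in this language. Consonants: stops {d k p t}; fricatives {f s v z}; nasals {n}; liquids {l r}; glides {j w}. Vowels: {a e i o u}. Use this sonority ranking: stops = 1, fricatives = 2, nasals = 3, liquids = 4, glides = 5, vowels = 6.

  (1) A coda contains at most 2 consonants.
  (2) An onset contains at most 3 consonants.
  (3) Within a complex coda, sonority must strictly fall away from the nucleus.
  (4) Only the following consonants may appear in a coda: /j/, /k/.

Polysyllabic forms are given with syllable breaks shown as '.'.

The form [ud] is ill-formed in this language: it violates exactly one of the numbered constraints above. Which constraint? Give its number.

4

[ud]: syllable 1 coda contains /d/, which is not a licensed coda consonant.
This is a violation of constraint 4: "Only the following consonants may appear in a coda: /j/, /k/."
The remaining constraints (1, 2, 3) are satisfied.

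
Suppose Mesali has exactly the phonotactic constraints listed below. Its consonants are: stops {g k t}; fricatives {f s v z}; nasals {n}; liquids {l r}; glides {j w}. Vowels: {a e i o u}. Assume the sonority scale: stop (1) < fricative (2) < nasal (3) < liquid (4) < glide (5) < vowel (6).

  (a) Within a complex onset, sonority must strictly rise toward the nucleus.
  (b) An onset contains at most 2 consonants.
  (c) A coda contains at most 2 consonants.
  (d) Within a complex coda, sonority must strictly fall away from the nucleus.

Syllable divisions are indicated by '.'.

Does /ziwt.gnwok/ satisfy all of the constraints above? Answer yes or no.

/ziwt.gnwok/ — violates constraint (b): syllable 2 onset /gnw/ has 3 consonants (> 2) → not permitted

no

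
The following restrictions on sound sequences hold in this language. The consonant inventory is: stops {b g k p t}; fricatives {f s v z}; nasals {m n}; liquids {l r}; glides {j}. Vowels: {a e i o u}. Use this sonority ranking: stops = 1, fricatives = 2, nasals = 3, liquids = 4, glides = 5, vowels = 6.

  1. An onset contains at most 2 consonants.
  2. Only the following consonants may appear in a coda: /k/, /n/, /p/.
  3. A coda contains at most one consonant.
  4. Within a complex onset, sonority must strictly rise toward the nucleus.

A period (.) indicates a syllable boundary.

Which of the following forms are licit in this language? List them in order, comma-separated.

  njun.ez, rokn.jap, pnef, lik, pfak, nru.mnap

njun.ez — violates constraint 2: syllable 2 coda contains /z/, which is not a licensed coda consonant → illicit
rokn.jap — violates constraint 3: syllable 1 coda /kn/ has 2 consonants (> 1) → illicit
pnef — violates constraint 2: syllable 1 coda contains /f/, which is not a licensed coda consonant → illicit
lik — σ1 onset /l/, coda /k/ ok → licit
pfak — σ1 onset /pf/ (1→2 rises), coda /k/ ok → licit
nru.mnap — violates constraint 4: syllable 2 onset /mn/: /m/ (nasal, 3) → /n/ (nasal, 3) does not rise → illicit

lik, pfak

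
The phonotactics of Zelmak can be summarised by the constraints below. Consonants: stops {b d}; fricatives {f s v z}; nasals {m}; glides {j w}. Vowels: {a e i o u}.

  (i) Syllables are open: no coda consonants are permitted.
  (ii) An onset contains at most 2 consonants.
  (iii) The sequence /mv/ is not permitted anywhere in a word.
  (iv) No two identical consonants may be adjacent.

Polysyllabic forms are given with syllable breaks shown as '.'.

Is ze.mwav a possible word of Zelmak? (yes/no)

ze.mwav — violates constraint (i): syllable 2 coda /v/ has 1 consonant (> 0) → phonotactically illegal

no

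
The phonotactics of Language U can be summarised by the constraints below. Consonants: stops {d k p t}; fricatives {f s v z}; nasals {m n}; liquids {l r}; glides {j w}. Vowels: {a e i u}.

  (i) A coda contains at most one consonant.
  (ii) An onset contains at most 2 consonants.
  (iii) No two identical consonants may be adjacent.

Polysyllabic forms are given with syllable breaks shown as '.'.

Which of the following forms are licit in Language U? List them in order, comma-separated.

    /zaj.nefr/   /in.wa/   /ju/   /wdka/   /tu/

/zaj.nefr/ — violates constraint (i): syllable 2 coda /fr/ has 2 consonants (> 1) → illicit
/in.wa/ — σ1 onset /∅/, coda /n/ ok; σ2 onset /w/, coda /∅/ ok → licit
/ju/ — σ1 onset /j/, coda /∅/ ok → licit
/wdka/ — violates constraint (ii): syllable 1 onset /wdk/ has 3 consonants (> 2) → illicit
/tu/ — σ1 onset /t/, coda /∅/ ok → licit

/in.wa/, /ju/, /tu/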